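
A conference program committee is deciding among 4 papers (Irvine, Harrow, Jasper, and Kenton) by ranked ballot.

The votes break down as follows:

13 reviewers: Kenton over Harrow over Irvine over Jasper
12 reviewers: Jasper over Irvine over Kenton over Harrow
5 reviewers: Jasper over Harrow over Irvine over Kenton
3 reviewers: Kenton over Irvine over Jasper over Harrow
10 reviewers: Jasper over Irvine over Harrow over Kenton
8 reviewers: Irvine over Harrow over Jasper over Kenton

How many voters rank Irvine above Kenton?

35

Ballots ranking Irvine above Kenton: 12+5+10+8 = 35.
Ballots ranking Kenton above Irvine: 13+3 = 16.
So 35 of 51 voters prefer Irvine to Kenton.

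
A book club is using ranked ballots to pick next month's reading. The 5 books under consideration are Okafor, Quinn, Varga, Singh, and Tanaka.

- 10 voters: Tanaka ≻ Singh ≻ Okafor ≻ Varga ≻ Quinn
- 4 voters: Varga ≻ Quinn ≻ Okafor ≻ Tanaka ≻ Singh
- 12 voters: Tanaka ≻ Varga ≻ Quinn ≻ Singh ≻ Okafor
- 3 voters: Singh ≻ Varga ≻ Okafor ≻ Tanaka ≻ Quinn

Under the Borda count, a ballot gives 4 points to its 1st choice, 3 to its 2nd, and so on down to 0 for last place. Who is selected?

Borda scores:
  Okafor: 10·2 + 4·2 + 12·0 + 3·2 = 34
  Quinn: 10·0 + 4·3 + 12·2 + 3·0 = 36
  Varga: 10·1 + 4·4 + 12·3 + 3·3 = 71
  Singh: 10·3 + 4·0 + 12·1 + 3·4 = 54
  Tanaka: 10·4 + 4·1 + 12·4 + 3·1 = 95
Tanaka has the highest total.

Tanaka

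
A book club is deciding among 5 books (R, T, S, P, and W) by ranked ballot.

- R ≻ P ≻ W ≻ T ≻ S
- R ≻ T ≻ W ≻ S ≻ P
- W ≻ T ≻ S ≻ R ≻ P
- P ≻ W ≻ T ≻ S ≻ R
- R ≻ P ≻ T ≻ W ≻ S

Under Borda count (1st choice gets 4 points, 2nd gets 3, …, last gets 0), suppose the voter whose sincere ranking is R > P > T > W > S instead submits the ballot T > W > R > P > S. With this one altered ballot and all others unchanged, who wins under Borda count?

W

Borda totals with the altered ballot: R 11, T 13, S 4, P 8, W 14.
The switch changes the winner from R to W.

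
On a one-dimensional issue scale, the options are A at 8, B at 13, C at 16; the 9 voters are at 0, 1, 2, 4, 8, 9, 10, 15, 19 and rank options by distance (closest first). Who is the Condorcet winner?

A

With single-peaked preferences on a line, the Condorcet winner is the candidate closest to the median voter.
The median voter (position 8) is closest to A at 8.
Check: A vs B — voters closer to A: 7 of 9.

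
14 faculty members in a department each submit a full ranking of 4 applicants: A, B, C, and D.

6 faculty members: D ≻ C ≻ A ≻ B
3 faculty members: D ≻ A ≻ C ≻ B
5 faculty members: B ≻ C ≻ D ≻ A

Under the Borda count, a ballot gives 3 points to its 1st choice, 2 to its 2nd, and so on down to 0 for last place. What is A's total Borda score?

12

Borda scores:
  A: 6·1 + 3·2 + 5·0 = 12
  B: 6·0 + 3·0 + 5·3 = 15
  C: 6·2 + 3·1 + 5·2 = 25
  D: 6·3 + 3·3 + 5·1 = 32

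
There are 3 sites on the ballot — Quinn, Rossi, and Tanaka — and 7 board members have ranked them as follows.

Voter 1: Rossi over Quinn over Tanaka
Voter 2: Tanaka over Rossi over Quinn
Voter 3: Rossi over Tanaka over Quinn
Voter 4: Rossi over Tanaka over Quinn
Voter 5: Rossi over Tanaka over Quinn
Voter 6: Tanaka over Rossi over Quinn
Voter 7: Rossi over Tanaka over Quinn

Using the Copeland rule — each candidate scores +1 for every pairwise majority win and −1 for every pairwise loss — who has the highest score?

Pairwise results:
  Quinn vs Rossi: Rossi wins 7–0.
  Quinn vs Tanaka: Tanaka wins 6–1.
  Rossi vs Tanaka: Rossi wins 5–2.
Copeland scores (wins − losses):
  Quinn: 0 − 2 = -2
  Rossi: 2 − 0 = 2
  Tanaka: 1 − 1 = 0
Rossi has the best Copeland score.

Rossi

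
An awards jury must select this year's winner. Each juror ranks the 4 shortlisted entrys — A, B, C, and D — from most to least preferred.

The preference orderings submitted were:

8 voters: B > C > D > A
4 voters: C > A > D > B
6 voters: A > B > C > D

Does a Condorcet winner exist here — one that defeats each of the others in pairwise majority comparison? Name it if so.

Head-to-head results (18 voters total):
A vs B: A wins 10–8.
A vs C: C wins 12–6.
A vs D: A wins 10–8.
B vs C: B wins 14–4.
B vs D: B wins 14–4.
C vs D: C wins 18–0.
No candidate beats all others: A beats B beats C beats A, a majority cycle.

None — there is no Condorcet winner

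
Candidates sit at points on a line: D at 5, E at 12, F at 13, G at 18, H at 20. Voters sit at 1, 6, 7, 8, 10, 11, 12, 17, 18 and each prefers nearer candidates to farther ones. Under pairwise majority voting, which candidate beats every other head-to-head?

E

With single-peaked preferences on a line, the Condorcet winner is the candidate closest to the median voter.
The median voter (position 10) is closest to E at 12.
Check: E vs D — voters closer to E: 5 of 9.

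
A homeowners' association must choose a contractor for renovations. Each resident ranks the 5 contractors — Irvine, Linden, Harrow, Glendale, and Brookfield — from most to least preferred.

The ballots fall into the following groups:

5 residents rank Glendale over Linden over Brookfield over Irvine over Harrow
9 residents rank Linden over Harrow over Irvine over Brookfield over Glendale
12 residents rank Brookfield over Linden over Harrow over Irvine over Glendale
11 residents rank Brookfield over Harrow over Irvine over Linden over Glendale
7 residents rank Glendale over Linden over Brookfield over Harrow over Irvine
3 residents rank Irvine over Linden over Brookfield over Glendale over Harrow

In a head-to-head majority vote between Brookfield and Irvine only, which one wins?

Ballots ranking Brookfield above Irvine: 5+12+11+7 = 35.
Ballots ranking Irvine above Brookfield: 9+3 = 12.
Brookfield wins the head-to-head, 35–12.

Brookfield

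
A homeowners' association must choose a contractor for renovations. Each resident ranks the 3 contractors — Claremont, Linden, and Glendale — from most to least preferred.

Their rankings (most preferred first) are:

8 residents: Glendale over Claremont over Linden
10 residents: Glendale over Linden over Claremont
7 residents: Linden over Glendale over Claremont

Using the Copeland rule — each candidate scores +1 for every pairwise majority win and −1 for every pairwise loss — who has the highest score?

Pairwise results:
  Claremont vs Linden: Linden wins 17–8.
  Claremont vs Glendale: Glendale wins 25–0.
  Linden vs Glendale: Glendale wins 18–7.
Copeland scores (wins − losses):
  Claremont: 0 − 2 = -2
  Linden: 1 − 1 = 0
  Glendale: 2 − 0 = 2
Glendale has the best Copeland score.

Glendale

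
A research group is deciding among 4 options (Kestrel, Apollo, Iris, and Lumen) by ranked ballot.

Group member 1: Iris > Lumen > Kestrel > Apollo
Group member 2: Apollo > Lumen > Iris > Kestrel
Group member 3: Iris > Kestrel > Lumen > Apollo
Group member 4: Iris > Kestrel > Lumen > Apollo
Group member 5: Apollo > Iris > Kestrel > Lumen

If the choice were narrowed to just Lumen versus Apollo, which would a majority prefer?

Lumen

Ballots ranking Lumen above Apollo: 3.
Ballots ranking Apollo above Lumen: 2.
Lumen wins the head-to-head, 3–2.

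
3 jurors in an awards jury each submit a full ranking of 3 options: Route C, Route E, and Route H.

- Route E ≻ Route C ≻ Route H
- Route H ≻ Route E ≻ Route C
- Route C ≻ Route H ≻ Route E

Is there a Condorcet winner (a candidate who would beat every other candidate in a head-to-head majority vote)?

Head-to-head results (3 voters total):
Route C vs Route E: Route E wins 2–1.
Route C vs Route H: Route C wins 2–1.
Route E vs Route H: Route H wins 2–1.
No candidate beats all others: Route C beats Route H beats Route E beats Route C, a majority cycle.

No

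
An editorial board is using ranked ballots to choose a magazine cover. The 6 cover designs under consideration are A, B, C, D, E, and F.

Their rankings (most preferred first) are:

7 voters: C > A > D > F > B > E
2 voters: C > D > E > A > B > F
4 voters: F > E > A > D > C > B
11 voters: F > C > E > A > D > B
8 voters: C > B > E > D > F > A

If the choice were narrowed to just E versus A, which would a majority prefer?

Ballots ranking E above A: 2+4+11+8 = 25.
Ballots ranking A above E: 7.
E wins the head-to-head, 25–7.

E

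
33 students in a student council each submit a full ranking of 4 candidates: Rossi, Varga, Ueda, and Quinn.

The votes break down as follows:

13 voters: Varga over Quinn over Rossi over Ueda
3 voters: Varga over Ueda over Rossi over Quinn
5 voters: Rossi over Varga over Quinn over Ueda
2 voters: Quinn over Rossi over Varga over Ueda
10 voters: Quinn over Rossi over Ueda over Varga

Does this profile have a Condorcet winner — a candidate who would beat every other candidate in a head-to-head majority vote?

Head-to-head results (33 voters total):
Rossi vs Varga: Rossi wins 17–16.
Rossi vs Ueda: Rossi wins 30–3.
Rossi vs Quinn: Quinn wins 25–8.
Varga vs Ueda: Varga wins 23–10.
Varga vs Quinn: Varga wins 21–12.
Ueda vs Quinn: Quinn wins 30–3.
No candidate beats all others: Rossi beats Varga beats Quinn beats Rossi, a majority cycle.

No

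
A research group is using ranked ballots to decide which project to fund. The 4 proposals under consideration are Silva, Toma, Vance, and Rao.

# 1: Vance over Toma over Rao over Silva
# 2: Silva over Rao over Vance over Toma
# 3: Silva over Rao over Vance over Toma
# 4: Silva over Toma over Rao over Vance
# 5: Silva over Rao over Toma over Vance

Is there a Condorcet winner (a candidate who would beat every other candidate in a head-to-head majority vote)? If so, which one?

Head-to-head results (5 voters total):
Silva vs Toma: Silva wins 4–1.
Silva vs Vance: Silva wins 4–1.
Silva vs Rao: Silva wins 4–1.
Toma vs Vance: Vance wins 3–2.
Toma vs Rao: Rao wins 3–2.
Vance vs Rao: Rao wins 4–1.
Silva beats each rival — Toma (4–1), Vance (4–1), Rao (4–1) — so Silva is the Condorcet winner.

Silva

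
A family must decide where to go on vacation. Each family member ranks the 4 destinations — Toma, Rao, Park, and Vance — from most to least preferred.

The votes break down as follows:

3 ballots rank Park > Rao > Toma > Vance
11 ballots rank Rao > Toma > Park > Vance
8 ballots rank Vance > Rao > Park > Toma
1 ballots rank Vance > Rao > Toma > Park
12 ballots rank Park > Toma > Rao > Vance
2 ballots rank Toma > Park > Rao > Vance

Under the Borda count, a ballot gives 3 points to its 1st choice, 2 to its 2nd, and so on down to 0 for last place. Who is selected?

Rao

Borda scores:
  Toma: 3·1 + 11·2 + 8·0 + 1 + 12·2 + 2·3 = 56
  Rao: 3·2 + 11·3 + 8·2 + 2 + 12·1 + 2·1 = 71
  Park: 3·3 + 11·1 + 8·1 + 0 + 12·3 + 2·2 = 68
  Vance: 3·0 + 11·0 + 8·3 + 3 + 12·0 + 2·0 = 27
Rao has the highest total.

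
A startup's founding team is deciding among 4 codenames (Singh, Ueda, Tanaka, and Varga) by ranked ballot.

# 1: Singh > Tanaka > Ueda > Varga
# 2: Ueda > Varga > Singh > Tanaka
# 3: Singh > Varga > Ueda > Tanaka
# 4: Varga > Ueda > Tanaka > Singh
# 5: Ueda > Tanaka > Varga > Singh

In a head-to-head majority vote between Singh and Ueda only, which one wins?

Ueda

Ballots ranking Singh above Ueda: 2.
Ballots ranking Ueda above Singh: 3.
Ueda wins the head-to-head, 3–2.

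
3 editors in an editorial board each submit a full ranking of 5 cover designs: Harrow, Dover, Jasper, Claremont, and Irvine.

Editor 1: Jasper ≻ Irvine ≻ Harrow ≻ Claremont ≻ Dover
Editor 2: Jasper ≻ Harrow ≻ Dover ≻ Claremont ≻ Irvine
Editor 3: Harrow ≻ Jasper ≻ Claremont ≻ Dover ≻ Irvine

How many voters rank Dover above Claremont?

Ballots ranking Dover above Claremont: 1.
Ballots ranking Claremont above Dover: 2.
So 1 of 3 voters prefer Dover to Claremont.

1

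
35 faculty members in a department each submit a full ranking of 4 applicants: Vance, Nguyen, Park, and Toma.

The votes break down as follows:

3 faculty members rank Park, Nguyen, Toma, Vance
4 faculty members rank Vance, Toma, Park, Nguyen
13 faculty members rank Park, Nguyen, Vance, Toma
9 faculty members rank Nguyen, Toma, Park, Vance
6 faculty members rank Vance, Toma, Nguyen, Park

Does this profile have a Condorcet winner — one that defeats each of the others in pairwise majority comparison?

Head-to-head results (35 voters total):
Vance vs Nguyen: Nguyen wins 25–10.
Vance vs Park: Park wins 25–10.
Vance vs Toma: Vance wins 23–12.
Nguyen vs Park: Park wins 20–15.
Nguyen vs Toma: Nguyen wins 25–10.
Park vs Toma: Toma wins 19–16.
No candidate beats all others: Vance beats Toma beats Park beats Vance, a majority cycle.

No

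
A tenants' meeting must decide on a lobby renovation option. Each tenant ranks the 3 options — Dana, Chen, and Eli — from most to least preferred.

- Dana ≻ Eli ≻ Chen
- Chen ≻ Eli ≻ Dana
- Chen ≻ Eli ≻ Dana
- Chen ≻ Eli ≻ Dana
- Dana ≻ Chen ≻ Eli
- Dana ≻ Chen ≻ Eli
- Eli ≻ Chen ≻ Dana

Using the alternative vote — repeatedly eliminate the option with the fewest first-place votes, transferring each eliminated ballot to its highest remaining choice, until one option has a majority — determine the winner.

Chen

Round 1: Dana 3, Chen 3, Eli 1. Eli has the fewest and is eliminated.
Round 2: Chen 4, Dana 3. Chen has a majority.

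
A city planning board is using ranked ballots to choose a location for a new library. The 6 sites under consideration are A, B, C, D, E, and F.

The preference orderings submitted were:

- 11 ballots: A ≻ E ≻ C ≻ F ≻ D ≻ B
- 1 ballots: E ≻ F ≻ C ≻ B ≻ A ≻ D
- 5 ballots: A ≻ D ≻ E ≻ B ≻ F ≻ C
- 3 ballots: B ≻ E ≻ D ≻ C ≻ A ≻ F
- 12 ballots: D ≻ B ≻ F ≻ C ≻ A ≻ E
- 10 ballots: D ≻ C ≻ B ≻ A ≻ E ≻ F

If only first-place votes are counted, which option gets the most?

D

First-place vote totals:
  A: 16
  B: 3
  C: 0
  D: 22
  E: 1
  F: 0
D has the most first-place votes.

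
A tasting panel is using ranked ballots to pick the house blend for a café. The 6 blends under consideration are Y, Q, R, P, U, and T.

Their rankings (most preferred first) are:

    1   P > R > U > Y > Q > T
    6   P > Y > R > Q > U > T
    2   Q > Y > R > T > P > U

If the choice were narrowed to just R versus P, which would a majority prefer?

P

Ballots ranking R above P: 2.
Ballots ranking P above R: 1+6 = 7.
P wins the head-to-head, 7–2.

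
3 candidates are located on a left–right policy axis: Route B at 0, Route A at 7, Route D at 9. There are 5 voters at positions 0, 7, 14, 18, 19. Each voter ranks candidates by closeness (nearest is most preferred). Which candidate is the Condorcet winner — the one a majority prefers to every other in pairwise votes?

Route D

With single-peaked preferences on a line, the Condorcet winner is the candidate closest to the median voter.
The median voter (position 14) is closest to Route D at 9.
Check: Route D vs Route A — voters closer to Route D: 3 of 5.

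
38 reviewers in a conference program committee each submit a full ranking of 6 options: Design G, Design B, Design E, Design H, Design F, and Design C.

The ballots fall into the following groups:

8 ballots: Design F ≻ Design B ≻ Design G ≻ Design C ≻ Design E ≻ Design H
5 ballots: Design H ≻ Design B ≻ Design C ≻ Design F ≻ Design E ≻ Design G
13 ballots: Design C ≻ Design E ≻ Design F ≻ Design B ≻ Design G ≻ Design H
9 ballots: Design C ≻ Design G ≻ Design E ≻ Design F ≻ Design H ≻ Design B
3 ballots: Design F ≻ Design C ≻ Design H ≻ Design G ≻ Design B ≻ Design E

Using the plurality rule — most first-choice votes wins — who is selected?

First-place vote totals:
  Design G: 0
  Design B: 0
  Design E: 0
  Design H: 5
  Design F: 11
  Design C: 22
Design C has the most first-place votes.

Design C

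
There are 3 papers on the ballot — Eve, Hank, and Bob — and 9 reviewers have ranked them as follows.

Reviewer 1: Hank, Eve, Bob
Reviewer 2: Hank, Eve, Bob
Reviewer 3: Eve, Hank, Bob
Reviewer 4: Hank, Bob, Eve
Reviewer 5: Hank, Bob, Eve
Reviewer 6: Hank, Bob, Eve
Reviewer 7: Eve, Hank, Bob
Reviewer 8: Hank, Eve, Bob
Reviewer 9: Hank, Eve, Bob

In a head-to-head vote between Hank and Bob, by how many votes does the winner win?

Ballots ranking Hank above Bob: 9.
Ballots ranking Bob above Hank: 0.
Hank wins 9–0, a margin of 9.

9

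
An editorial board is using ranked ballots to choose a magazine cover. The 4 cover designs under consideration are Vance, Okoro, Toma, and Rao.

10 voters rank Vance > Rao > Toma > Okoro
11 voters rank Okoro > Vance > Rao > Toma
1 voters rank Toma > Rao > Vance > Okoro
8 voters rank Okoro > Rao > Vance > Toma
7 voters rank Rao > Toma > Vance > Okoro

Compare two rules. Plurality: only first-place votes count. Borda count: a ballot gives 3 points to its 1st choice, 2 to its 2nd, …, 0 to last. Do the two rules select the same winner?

Plurality first-place counts: Vance 10, Okoro 19, Toma 1, Rao 7 → Okoro.
Borda totals: Vance 68, Okoro 57, Toma 27, Rao 70 → Rao.
The two rules disagree: plurality picks Okoro, Borda picks Rao.

No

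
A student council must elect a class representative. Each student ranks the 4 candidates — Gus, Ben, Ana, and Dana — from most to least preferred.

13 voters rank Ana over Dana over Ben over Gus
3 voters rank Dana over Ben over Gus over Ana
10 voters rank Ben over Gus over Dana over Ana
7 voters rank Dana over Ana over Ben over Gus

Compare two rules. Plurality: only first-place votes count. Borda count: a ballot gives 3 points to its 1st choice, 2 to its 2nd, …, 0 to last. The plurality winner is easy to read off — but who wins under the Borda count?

Dana

Plurality first-place counts: Gus 0, Ben 10, Ana 13, Dana 10 → Ana.
Borda totals: Gus 23, Ben 56, Ana 53, Dana 66 → Dana.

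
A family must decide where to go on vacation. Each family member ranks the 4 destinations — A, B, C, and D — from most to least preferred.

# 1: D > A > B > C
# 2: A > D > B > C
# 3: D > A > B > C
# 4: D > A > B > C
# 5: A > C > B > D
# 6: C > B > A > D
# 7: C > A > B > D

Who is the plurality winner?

First-place vote totals:
  A: 2
  B: 0
  C: 2
  D: 3
D has the most first-place votes.

D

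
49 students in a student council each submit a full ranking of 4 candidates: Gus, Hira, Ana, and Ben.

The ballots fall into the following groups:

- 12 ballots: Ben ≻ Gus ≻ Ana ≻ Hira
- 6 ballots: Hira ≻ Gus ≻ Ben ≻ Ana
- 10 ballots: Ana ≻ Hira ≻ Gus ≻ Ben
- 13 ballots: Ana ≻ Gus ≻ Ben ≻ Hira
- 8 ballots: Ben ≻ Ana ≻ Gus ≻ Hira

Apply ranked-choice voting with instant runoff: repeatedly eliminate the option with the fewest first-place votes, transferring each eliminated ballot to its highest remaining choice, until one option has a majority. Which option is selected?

Ben

Round 1: Ana 23, Ben 20, Hira 6, Gus 0. Gus has the fewest and is eliminated.
Round 2: Ana 23, Ben 20, Hira 6. Hira has the fewest and is eliminated.
Round 3: Ben 26, Ana 23. Ben has a majority.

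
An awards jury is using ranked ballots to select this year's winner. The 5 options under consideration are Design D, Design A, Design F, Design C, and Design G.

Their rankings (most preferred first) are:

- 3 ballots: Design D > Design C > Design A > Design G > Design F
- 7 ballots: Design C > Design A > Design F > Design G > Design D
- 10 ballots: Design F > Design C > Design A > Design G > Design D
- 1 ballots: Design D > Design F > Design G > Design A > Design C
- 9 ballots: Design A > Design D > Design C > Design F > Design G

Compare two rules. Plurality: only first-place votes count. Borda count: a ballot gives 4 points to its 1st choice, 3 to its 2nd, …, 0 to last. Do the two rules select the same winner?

No

Plurality first-place counts: Design D 4, Design A 9, Design F 10, Design C 7, Design G 0 → Design F.
Borda totals: Design D 43, Design A 84, Design F 66, Design C 85, Design G 22 → Design C.
The two rules disagree: plurality picks Design F, Borda picks Design C.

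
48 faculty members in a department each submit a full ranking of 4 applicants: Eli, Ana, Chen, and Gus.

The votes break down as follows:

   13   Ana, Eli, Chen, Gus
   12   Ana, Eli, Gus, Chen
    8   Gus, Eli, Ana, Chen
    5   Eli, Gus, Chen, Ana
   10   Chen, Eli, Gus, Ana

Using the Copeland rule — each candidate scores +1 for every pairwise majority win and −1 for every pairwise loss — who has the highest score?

Pairwise results:
  Eli vs Ana: Ana wins 25–23.
  Eli vs Chen: Eli wins 38–10.
  Eli vs Gus: Eli wins 40–8.
  Ana vs Chen: Ana wins 33–15.
  Ana vs Gus: Ana wins 25–23.
  Chen vs Gus: Gus wins 25–23.
Copeland scores (wins − losses):
  Eli: 2 − 1 = 1
  Ana: 3 − 0 = 3
  Chen: 0 − 3 = -3
  Gus: 1 − 2 = -1
Ana has the best Copeland score.

Ana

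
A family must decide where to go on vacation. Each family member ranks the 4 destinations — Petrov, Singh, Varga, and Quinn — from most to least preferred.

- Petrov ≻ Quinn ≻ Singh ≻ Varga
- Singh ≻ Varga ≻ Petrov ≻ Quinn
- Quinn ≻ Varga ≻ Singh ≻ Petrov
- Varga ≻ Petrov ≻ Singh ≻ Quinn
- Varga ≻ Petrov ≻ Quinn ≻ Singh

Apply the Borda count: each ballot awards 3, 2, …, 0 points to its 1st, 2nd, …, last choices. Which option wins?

Borda scores:
  Petrov: 3 + 1 + 0 + 2 + 2 = 8
  Singh: 1 + 3 + 1 + 1 + 0 = 6
  Varga: 0 + 2 + 2 + 3 + 3 = 10
  Quinn: 2 + 0 + 3 + 0 + 1 = 6
Varga has the highest total.

Varga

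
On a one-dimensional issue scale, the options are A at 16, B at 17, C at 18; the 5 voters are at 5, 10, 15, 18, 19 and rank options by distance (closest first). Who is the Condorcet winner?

With single-peaked preferences on a line, the Condorcet winner is the candidate closest to the median voter.
The median voter (position 15) is closest to A at 16.
Check: A vs C — voters closer to A: 3 of 5.

A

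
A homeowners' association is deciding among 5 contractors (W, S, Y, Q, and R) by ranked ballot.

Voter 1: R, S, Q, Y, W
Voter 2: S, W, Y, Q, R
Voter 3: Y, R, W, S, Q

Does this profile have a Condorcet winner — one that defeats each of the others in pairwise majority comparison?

No

Head-to-head results (3 voters total):
W vs S: S wins 2–1.
W vs Y: Y wins 2–1.
W vs Q: W wins 2–1.
W vs R: R wins 2–1.
S vs Y: S wins 2–1.
S vs Q: S wins 3–0.
S vs R: R wins 2–1.
Y vs Q: Y wins 2–1.
Y vs R: Y wins 2–1.
Q vs R: R wins 2–1.
No candidate beats all others: S beats Y beats R beats S, a majority cycle.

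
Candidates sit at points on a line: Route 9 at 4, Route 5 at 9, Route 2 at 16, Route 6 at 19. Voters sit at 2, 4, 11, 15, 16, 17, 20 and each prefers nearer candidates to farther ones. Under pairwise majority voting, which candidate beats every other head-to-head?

With single-peaked preferences on a line, the Condorcet winner is the candidate closest to the median voter.
The median voter (position 15) is closest to Route 2 at 16.
Check: Route 2 vs Route 5 — voters closer to Route 2: 4 of 7.

Route 2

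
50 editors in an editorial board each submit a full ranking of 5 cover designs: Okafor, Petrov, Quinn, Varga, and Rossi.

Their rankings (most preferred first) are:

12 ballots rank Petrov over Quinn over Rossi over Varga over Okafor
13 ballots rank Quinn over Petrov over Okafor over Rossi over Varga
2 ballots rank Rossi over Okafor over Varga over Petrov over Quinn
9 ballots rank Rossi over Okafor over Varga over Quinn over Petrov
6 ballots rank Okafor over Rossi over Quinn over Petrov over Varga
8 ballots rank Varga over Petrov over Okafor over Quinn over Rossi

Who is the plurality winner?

Quinn

First-place vote totals:
  Okafor: 6
  Petrov: 12
  Quinn: 13
  Varga: 8
  Rossi: 11
Quinn has the most first-place votes.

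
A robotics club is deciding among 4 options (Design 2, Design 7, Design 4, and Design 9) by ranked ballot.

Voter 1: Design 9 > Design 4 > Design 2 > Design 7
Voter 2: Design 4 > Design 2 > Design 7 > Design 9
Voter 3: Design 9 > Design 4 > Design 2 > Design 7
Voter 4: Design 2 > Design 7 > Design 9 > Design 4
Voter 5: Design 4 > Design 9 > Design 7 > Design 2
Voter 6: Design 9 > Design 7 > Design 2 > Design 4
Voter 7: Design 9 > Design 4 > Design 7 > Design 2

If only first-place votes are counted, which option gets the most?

First-place vote totals:
  Design 2: 1
  Design 7: 0
  Design 4: 2
  Design 9: 4
Design 9 has the most first-place votes.

Design 9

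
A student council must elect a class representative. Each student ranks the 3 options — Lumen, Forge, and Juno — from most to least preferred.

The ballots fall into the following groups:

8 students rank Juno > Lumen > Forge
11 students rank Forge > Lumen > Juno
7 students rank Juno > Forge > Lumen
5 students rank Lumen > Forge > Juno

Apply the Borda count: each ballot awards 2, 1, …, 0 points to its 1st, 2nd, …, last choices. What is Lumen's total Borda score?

Borda scores:
  Lumen: 8·1 + 11·1 + 7·0 + 5·2 = 29
  Forge: 8·0 + 11·2 + 7·1 + 5·1 = 34
  Juno: 8·2 + 11·0 + 7·2 + 5·0 = 30

29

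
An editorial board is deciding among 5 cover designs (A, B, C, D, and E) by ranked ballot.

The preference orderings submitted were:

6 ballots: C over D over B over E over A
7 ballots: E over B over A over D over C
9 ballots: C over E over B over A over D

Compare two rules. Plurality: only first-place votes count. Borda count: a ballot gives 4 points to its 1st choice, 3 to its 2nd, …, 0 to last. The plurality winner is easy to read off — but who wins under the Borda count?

Plurality first-place counts: A 0, B 0, C 15, D 0, E 7 → C.
Borda totals: A 23, B 51, C 60, D 25, E 61 → E.

E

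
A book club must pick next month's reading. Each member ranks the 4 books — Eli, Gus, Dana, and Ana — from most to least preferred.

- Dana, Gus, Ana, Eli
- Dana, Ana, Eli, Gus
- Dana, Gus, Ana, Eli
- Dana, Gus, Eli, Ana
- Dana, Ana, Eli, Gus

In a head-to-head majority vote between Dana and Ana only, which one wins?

Ballots ranking Dana above Ana: 5.
Ballots ranking Ana above Dana: 0.
Dana wins the head-to-head, 5–0.

Dana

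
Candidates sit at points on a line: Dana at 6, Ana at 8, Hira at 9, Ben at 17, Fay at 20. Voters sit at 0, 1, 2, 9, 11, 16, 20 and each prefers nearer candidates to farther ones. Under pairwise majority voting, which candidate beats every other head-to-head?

Hira

With single-peaked preferences on a line, the Condorcet winner is the candidate closest to the median voter.
The median voter (position 9) is closest to Hira at 9.
Check: Hira vs Ben — voters closer to Hira: 5 of 7.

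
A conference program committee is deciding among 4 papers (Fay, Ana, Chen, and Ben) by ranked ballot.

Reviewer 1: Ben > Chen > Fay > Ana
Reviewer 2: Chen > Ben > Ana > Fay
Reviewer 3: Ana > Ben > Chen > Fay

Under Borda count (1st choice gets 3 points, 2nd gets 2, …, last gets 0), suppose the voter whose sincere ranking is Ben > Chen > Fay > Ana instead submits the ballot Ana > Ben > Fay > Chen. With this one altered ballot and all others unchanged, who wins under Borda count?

Borda totals with the altered ballot: Fay 1, Ana 7, Chen 4, Ben 6.
The switch changes the winner from Ben to Ana.

Ana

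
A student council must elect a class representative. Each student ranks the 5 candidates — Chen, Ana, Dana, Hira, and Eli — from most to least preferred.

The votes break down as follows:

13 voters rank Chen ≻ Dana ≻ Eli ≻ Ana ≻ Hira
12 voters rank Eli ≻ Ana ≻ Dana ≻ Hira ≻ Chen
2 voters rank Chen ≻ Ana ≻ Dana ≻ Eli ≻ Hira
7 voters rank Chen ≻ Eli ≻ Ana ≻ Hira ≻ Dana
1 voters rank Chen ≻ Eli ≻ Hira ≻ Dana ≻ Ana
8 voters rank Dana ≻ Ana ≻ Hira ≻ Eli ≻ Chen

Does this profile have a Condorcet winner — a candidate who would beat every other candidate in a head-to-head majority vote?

Head-to-head results (43 voters total):
Chen vs Ana: Chen wins 23–20.
Chen vs Dana: Chen wins 23–20.
Chen vs Hira: Chen wins 23–20.
Chen vs Eli: Chen wins 23–20.
Ana vs Dana: Dana wins 22–21.
Ana vs Hira: Ana wins 42–1.
Ana vs Eli: Eli wins 33–10.
Dana vs Hira: Dana wins 35–8.
Dana vs Eli: Dana wins 23–20.
Hira vs Eli: Eli wins 35–8.
Chen beats each rival — Ana (23–20), Dana (23–20), Hira (23–20), Eli (23–20) — so Chen is the Condorcet winner.

Yes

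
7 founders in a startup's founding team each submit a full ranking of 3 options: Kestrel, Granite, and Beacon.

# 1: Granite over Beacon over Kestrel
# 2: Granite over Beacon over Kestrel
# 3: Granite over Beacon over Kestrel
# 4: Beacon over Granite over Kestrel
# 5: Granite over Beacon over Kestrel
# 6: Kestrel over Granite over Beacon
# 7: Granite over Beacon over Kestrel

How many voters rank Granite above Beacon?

6

Ballots ranking Granite above Beacon: 6.
Ballots ranking Beacon above Granite: 1.
So 6 of 7 voters prefer Granite to Beacon.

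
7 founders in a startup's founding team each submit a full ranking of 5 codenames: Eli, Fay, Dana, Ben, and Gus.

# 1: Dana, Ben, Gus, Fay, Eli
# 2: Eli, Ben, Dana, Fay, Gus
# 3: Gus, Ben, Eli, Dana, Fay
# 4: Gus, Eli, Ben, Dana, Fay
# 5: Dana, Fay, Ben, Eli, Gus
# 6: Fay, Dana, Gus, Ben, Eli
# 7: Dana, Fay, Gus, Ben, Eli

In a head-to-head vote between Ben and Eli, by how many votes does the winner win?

Ballots ranking Ben above Eli: 5.
Ballots ranking Eli above Ben: 2.
Ben wins 5–2, a margin of 3.

3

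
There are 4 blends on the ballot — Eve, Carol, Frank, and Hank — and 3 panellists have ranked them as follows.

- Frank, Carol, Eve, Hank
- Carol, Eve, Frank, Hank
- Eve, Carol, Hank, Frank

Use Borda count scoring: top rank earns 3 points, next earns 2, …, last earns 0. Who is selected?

Borda scores:
  Eve: 1 + 2 + 3 = 6
  Carol: 2 + 3 + 2 = 7
  Frank: 3 + 1 + 0 = 4
  Hank: 0 + 0 + 1 = 1
Carol has the highest total.

Carol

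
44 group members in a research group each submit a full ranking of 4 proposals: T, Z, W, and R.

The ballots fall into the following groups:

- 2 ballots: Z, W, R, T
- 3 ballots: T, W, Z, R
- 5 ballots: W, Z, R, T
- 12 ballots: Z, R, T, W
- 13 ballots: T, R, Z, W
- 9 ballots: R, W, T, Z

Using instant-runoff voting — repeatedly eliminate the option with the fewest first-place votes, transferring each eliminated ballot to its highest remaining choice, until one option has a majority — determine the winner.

Round 1: T 16, Z 14, R 9, W 5. W has the fewest and is eliminated.
Round 2: Z 19, T 16, R 9. R has the fewest and is eliminated.
Round 3: T 25, Z 19. T has a majority.

T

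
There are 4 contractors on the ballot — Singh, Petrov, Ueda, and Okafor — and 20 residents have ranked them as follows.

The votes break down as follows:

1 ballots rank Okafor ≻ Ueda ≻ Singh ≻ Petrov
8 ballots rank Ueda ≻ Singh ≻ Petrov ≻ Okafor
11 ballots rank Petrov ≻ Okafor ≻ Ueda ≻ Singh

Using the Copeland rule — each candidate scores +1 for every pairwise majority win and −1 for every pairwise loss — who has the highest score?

Petrov

Pairwise results:
  Singh vs Petrov: Petrov wins 11–9.
  Singh vs Ueda: Ueda wins 20–0.
  Singh vs Okafor: Okafor wins 12–8.
  Petrov vs Ueda: Petrov wins 11–9.
  Petrov vs Okafor: Petrov wins 19–1.
  Ueda vs Okafor: Okafor wins 12–8.
Copeland scores (wins − losses):
  Singh: 0 − 3 = -3
  Petrov: 3 − 0 = 3
  Ueda: 1 − 2 = -1
  Okafor: 2 − 1 = 1
Petrov has the best Copeland score.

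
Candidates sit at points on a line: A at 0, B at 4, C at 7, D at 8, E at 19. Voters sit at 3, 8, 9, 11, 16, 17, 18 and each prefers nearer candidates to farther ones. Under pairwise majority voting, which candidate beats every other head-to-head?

With single-peaked preferences on a line, the Condorcet winner is the candidate closest to the median voter.
The median voter (position 11) is closest to D at 8.
Check: D vs B — voters closer to D: 6 of 7.

D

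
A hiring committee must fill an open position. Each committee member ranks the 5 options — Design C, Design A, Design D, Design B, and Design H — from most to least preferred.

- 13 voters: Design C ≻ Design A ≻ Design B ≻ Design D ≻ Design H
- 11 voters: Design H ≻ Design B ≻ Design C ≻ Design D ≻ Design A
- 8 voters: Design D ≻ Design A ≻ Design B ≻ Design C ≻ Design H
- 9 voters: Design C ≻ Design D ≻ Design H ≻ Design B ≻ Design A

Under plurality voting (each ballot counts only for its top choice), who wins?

First-place vote totals:
  Design C: 22
  Design A: 0
  Design D: 8
  Design B: 0
  Design H: 11
Design C has the most first-place votes.

Design C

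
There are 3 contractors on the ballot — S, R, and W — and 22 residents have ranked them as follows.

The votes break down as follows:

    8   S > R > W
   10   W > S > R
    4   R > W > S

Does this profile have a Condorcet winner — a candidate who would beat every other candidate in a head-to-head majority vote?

Head-to-head results (22 voters total):
S vs R: S wins 18–4.
S vs W: W wins 14–8.
R vs W: R wins 12–10.
No candidate beats all others: S beats R beats W beats S, a majority cycle.

No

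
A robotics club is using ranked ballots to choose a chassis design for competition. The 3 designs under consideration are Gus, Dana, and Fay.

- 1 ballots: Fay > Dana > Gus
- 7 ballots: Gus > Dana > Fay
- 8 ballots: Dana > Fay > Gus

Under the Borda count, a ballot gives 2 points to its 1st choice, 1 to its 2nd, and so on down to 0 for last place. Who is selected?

Dana

Borda scores:
  Gus: 0 + 7·2 + 8·0 = 14
  Dana: 1 + 7·1 + 8·2 = 24
  Fay: 2 + 7·0 + 8·1 = 10
Dana has the highest total.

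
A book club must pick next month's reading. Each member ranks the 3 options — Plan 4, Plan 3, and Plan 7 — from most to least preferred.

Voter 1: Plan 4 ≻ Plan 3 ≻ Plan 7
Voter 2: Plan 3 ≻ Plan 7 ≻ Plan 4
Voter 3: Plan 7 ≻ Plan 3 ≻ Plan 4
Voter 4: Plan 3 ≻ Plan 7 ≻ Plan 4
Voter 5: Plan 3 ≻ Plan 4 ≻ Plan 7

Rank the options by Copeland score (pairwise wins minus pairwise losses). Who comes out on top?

Plan 3

Pairwise results:
  Plan 4 vs Plan 3: Plan 3 wins 4–1.
  Plan 4 vs Plan 7: Plan 7 wins 3–2.
  Plan 3 vs Plan 7: Plan 3 wins 4–1.
Copeland scores (wins − losses):
  Plan 4: 0 − 2 = -2
  Plan 3: 2 − 0 = 2
  Plan 7: 1 − 1 = 0
Plan 3 has the best Copeland score.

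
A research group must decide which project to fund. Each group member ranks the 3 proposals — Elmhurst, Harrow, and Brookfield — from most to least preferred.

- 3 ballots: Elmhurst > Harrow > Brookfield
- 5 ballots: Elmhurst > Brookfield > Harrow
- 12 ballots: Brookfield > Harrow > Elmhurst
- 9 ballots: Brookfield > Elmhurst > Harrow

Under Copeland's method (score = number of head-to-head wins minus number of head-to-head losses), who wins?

Pairwise results:
  Elmhurst vs Harrow: Elmhurst wins 17–12.
  Elmhurst vs Brookfield: Brookfield wins 21–8.
  Harrow vs Brookfield: Brookfield wins 26–3.
Copeland scores (wins − losses):
  Elmhurst: 1 − 1 = 0
  Harrow: 0 − 2 = -2
  Brookfield: 2 − 0 = 2
Brookfield has the best Copeland score.

Brookfield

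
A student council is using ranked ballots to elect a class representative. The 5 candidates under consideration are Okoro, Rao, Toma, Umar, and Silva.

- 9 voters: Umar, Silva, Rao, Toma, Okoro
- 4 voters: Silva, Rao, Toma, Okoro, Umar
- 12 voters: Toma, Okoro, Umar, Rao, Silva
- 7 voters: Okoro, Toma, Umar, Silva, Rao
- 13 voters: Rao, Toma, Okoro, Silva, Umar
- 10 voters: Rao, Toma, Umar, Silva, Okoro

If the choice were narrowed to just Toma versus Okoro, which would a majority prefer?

Toma

Ballots ranking Toma above Okoro: 9+4+12+13+10 = 48.
Ballots ranking Okoro above Toma: 7.
Toma wins the head-to-head, 48–7.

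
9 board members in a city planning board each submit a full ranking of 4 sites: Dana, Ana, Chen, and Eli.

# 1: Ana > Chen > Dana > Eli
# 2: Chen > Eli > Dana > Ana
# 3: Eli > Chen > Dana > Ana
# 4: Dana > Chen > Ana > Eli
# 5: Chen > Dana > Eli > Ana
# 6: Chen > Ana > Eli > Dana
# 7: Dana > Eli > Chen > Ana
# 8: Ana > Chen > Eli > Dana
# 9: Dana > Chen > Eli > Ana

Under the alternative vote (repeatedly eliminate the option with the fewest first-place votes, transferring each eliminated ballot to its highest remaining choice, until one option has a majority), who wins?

Round 1: Dana 3, Chen 3, Ana 2, Eli 1. Eli has the fewest and is eliminated.
Round 2: Chen 4, Dana 3, Ana 2. Ana has the fewest and is eliminated.
Round 3: Chen 6, Dana 3. Chen has a majority.

Chen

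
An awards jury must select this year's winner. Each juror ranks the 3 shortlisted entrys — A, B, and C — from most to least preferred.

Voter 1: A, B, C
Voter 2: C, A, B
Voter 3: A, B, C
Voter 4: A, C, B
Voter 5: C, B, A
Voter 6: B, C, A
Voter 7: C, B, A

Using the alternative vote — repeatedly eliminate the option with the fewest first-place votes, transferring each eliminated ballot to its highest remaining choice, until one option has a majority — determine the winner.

C

Round 1: A 3, C 3, B 1. B has the fewest and is eliminated.
Round 2: C 4, A 3. C has a majority.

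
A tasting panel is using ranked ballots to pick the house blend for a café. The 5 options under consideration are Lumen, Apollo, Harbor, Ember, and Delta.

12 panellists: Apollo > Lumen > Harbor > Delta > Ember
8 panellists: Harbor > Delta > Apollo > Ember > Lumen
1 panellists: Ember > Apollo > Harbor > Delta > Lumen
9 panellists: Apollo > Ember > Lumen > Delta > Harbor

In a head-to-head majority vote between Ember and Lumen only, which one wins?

Ballots ranking Ember above Lumen: 8+1+9 = 18.
Ballots ranking Lumen above Ember: 12.
Ember wins the head-to-head, 18–12.

Ember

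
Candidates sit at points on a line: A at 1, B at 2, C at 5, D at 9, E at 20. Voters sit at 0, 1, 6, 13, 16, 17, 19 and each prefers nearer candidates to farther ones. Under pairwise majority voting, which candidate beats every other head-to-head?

D

With single-peaked preferences on a line, the Condorcet winner is the candidate closest to the median voter.
The median voter (position 13) is closest to D at 9.
Check: D vs E — voters closer to D: 4 of 7.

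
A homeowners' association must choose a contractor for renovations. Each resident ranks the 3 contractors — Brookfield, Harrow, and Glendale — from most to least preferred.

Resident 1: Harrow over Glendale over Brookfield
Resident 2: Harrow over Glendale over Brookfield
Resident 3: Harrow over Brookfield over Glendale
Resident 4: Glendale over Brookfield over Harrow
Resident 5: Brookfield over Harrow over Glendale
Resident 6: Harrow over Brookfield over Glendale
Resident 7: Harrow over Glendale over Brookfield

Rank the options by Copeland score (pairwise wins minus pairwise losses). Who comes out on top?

Pairwise results:
  Brookfield vs Harrow: Harrow wins 5–2.
  Brookfield vs Glendale: Glendale wins 4–3.
  Harrow vs Glendale: Harrow wins 6–1.
Copeland scores (wins − losses):
  Brookfield: 0 − 2 = -2
  Harrow: 2 − 0 = 2
  Glendale: 1 − 1 = 0
Harrow has the best Copeland score.

Harrow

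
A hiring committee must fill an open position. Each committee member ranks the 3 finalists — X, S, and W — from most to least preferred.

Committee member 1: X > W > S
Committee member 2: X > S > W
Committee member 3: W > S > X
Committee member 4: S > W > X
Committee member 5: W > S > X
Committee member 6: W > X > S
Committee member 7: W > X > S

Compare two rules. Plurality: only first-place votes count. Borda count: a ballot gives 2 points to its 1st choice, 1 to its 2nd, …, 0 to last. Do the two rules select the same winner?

Plurality first-place counts: X 2, S 1, W 4 → W.
Borda totals: X 6, S 5, W 10 → W.
The two rules agree on W.

Yes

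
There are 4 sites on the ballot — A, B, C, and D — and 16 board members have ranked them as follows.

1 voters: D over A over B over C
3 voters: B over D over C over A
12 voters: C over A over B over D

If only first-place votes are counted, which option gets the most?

C

First-place vote totals:
  A: 0
  B: 3
  C: 12
  D: 1
C has the most first-place votes.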